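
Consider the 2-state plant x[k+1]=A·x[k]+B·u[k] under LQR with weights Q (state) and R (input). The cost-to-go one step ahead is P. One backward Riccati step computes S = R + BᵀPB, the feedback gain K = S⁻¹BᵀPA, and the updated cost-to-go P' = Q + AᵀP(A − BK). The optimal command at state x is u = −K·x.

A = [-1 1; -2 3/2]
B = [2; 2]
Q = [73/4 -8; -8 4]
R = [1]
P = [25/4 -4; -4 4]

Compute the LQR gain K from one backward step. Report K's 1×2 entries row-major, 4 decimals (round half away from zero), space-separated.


BᵀP = [4.5000 0.0000]
S = R + BᵀPB = [1] + [9.0000] = [10.0000]
BᵀPA = [-4.5000 4.5000]
K = S⁻¹·BᵀPA = [-0.4500 0.4500]
A−BK = [-0.1000 0.1000; -1.1000 0.6000]
AᵀP(A−BK) = [4.2250 -2.2250; -2.2250 1.2250]
P' = Q + AᵀP(A−BK) = [22.4750 -10.2250; -10.2250 5.2250]
tr(P') = 27.7000

-0.4500 0.4500


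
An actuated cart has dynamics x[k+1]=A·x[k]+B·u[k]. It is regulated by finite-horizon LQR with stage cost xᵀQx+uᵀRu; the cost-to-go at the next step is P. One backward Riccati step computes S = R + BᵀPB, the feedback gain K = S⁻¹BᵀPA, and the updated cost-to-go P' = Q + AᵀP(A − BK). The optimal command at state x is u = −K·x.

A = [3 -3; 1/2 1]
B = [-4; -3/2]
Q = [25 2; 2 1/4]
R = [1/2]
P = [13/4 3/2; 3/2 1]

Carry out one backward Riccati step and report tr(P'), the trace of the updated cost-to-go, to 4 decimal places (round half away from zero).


26.7088

BᵀP = [-15.2500 -7.5000]
S = R + BᵀPB = [1/2] + [72.2500] = [72.7500]
BᵀPA = [-49.5000 38.2500]
K = S⁻¹·BᵀPA = [-0.6804 0.5258]
A−BK = [0.2784 -0.8969; -0.5206 1.7887]
AᵀP(A−BK) = [0.3196 -0.4742; -0.4742 1.1392]
P' = Q + AᵀP(A−BK) = [25.3196 1.5258; 1.5258 1.3892]
tr(P') = 26.7088


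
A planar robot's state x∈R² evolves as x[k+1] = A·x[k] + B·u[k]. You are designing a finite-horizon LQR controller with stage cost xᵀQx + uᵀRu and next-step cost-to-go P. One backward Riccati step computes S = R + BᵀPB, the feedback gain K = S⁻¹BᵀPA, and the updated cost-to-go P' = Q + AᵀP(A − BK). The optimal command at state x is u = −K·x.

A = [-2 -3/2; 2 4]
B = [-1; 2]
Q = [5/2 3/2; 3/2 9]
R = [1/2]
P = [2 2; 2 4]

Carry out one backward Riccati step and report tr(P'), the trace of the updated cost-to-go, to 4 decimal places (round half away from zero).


15.9048

BᵀP = [2.0000 6.0000]
S = R + BᵀPB = [1/2] + [10.0000] = [10.5000]
BᵀPA = [8.0000 21.0000]
K = S⁻¹·BᵀPA = [0.7619 2.0000]
A−BK = [-1.2381 0.5000; 0.4762 0.0000]
AᵀP(A−BK) = [1.9048 0.0000; 0.0000 2.5000]
P' = Q + AᵀP(A−BK) = [4.4048 1.5000; 1.5000 11.5000]
tr(P') = 15.9048


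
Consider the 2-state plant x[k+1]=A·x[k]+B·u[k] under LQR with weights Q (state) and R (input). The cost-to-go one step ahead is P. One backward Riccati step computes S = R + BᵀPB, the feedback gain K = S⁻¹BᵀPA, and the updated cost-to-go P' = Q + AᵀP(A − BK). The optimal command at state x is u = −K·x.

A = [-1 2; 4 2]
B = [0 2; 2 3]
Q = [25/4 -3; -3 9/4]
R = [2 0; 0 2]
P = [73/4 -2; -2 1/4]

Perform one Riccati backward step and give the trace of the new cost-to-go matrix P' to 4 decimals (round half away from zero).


BᵀP = [-4.0000 0.5000; 30.5000 -3.2500]
S = R + BᵀPB = [2 0; 0 2] + [1.0000 -6.5000; -6.5000 51.2500] = [3.0000 -6.5000; -6.5000 53.2500]
BᵀPA = [6.0000 -7.0000; -43.5000 54.5000]
K = S⁻¹·BᵀPA = [0.3128 -0.1574; -0.7787 1.0043]
A−BK = [0.5574 -0.0085; 5.7106 -0.6979]
AᵀP(A−BK) = [2.4989 -1.8702; -1.8702 2.1660]
P' = Q + AᵀP(A−BK) = [8.7489 -4.8702; -4.8702 4.4160]
tr(P') = 13.1649

13.1649


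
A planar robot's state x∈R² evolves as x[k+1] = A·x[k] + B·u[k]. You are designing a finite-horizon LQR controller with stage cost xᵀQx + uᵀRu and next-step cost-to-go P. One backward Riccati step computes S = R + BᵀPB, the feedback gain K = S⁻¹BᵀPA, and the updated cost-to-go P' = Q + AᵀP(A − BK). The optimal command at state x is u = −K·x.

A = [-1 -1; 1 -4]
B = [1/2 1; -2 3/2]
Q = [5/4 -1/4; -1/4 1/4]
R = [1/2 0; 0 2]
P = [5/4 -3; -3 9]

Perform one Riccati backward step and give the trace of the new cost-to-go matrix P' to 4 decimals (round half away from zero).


BᵀP = [6.6250 -19.5000; -3.2500 10.5000]
S = R + BᵀPB = [1/2 0; 0 2] + [42.3125 -22.6250; -22.6250 12.5000] = [42.8125 -22.6250; -22.6250 14.5000]
BᵀPA = [-26.1250 71.3750; 13.7500 -38.7500]
K = S⁻¹·BᵀPA = [-0.6219 1.4530; -0.0221 -0.4052]
A−BK = [-0.6670 -1.3213; -0.2106 -0.4862]
AᵀP(A−BK) = [0.3068 -0.2184; -0.2184 1.8393]
P' = Q + AᵀP(A−BK) = [1.5568 -0.4684; -0.4684 2.0893]
tr(P') = 3.6461

3.6461


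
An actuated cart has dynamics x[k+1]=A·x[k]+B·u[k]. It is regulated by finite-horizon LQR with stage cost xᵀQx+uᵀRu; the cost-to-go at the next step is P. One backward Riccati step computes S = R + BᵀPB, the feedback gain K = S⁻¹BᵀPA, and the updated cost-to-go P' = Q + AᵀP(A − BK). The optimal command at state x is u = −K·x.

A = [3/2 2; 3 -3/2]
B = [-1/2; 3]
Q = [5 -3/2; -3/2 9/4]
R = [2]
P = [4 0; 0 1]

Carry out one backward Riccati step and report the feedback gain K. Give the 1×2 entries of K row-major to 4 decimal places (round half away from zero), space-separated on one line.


0.5000 -0.7083

BᵀP = [-2.0000 3.0000]
S = R + BᵀPB = [2] + [10.0000] = [12.0000]
BᵀPA = [6.0000 -8.5000]
K = S⁻¹·BᵀPA = [0.5000 -0.7083]
A−BK = [1.7500 1.6458; 1.5000 0.6250]
AᵀP(A−BK) = [15.0000 11.7500; 11.7500 12.2292]
P' = Q + AᵀP(A−BK) = [20.0000 10.2500; 10.2500 14.4792]
tr(P') = 34.4792


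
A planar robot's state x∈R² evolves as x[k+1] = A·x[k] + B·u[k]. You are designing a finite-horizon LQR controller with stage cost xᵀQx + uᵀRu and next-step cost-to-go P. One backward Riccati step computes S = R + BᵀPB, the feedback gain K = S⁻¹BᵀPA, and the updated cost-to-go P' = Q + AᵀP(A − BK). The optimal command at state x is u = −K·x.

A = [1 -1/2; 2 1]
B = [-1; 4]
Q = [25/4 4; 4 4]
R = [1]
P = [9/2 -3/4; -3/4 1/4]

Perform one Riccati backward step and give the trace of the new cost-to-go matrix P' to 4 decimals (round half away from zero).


BᵀP = [-7.5000 1.7500]
S = R + BᵀPB = [1] + [14.5000] = [15.5000]
BᵀPA = [-4.0000 5.5000]
K = S⁻¹·BᵀPA = [-0.2581 0.3548]
A−BK = [0.7419 -0.1452; 3.0323 -0.4194]
AᵀP(A−BK) = [1.4677 -0.3306; -0.3306 0.1734]
P' = Q + AᵀP(A−BK) = [7.7177 3.6694; 3.6694 4.1734]
tr(P') = 11.8911

11.8911


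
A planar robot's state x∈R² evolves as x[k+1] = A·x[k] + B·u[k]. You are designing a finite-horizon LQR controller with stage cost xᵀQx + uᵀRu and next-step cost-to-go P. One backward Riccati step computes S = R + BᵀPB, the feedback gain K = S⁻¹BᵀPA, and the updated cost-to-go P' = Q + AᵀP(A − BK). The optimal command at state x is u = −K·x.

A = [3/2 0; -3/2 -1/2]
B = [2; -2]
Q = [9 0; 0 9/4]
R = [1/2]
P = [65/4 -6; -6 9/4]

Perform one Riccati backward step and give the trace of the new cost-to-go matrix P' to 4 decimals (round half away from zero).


BᵀP = [44.5000 -16.5000]
S = R + BᵀPB = [1/2] + [122.0000] = [122.5000]
BᵀPA = [91.5000 8.2500]
K = S⁻¹·BᵀPA = [0.7469 0.0673]
A−BK = [0.0061 -0.1347; -0.0061 -0.3653]
AᵀP(A−BK) = [0.2801 0.0253; 0.0253 0.0069]
P' = Q + AᵀP(A−BK) = [9.2801 0.0253; 0.0253 2.2569]
tr(P') = 11.5370

11.5370


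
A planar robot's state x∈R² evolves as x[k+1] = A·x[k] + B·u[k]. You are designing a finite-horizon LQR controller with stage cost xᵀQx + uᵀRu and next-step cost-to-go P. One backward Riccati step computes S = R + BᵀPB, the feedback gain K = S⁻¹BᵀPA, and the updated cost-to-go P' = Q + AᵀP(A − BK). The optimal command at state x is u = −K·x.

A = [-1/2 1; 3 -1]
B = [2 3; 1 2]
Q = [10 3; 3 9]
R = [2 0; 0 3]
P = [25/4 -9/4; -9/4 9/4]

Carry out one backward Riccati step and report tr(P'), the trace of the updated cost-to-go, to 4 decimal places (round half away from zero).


BᵀP = [10.2500 -2.2500; 14.2500 -2.2500]
S = R + BᵀPB = [2 0; 0 3] + [18.2500 26.2500; 26.2500 38.2500] = [20.2500 26.2500; 26.2500 41.2500]
BᵀPA = [-11.8750 12.5000; -13.8750 16.5000]
K = S⁻¹·BᵀPA = [-0.8590 0.5641; 0.2103 0.0410]
A−BK = [0.5872 -0.2513; 3.4385 -1.6462]
AᵀP(A−BK) = [21.2795 -10.4821; -10.4821 5.2718]
P' = Q + AᵀP(A−BK) = [31.2795 -7.4821; -7.4821 14.2718]
tr(P') = 45.5513

45.5513


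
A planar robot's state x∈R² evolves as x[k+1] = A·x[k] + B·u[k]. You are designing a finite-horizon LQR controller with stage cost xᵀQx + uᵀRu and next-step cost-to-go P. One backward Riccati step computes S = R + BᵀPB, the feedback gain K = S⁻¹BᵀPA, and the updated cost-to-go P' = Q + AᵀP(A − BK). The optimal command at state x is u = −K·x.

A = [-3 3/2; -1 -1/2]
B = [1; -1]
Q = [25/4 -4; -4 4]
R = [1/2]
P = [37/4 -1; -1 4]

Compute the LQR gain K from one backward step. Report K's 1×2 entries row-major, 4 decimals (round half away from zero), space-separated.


-1.6349 1.1349

BᵀP = [10.2500 -5.0000]
S = R + BᵀPB = [1/2] + [15.2500] = [15.7500]
BᵀPA = [-25.7500 17.8750]
K = S⁻¹·BᵀPA = [-1.6349 1.1349]
A−BK = [-1.3651 0.3651; -2.6349 0.6349]
AᵀP(A−BK) = [39.1508 -10.4008; -10.4008 3.0258]
P' = Q + AᵀP(A−BK) = [45.4008 -14.4008; -14.4008 7.0258]
tr(P') = 52.4266


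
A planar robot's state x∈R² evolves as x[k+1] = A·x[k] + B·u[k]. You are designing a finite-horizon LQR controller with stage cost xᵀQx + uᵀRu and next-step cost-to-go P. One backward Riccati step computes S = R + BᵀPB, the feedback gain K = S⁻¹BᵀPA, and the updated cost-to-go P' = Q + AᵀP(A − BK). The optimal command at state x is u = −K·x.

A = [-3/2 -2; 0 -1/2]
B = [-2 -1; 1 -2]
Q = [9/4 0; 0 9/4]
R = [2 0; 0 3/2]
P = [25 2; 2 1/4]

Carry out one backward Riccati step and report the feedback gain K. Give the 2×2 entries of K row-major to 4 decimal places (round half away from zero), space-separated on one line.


BᵀP = [-48.0000 -3.7500; -29.0000 -2.5000]
S = R + BᵀPB = [2 0; 0 3/2] + [92.2500 55.5000; 55.5000 34.0000] = [94.2500 55.5000; 55.5000 35.5000]
BᵀPA = [72.0000 97.8750; 43.5000 59.2500]
K = S⁻¹·BᵀPA = [0.5336 0.7009; 0.3911 0.5732]
A−BK = [-0.0416 -0.0249; 0.2485 -0.0546]
AᵀP(A−BK) = [0.8164 1.0991; 1.0991 1.4972]
P' = Q + AᵀP(A−BK) = [3.0664 1.0991; 1.0991 3.7472]
tr(P') = 6.8135

0.5336 0.7009 0.3911 0.5732


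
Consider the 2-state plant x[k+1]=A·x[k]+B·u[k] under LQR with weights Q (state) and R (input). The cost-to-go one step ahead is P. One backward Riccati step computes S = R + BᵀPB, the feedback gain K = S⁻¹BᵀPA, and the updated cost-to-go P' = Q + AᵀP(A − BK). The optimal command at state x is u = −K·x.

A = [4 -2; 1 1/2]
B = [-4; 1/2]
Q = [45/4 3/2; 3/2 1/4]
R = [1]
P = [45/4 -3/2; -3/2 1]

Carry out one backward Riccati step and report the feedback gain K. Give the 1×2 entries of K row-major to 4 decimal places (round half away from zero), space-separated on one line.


BᵀP = [-45.7500 6.5000]
S = R + BᵀPB = [1] + [186.2500] = [187.2500]
BᵀPA = [-176.5000 94.7500]
K = S⁻¹·BᵀPA = [-0.9426 0.5060]
A−BK = [0.2296 0.0240; 1.4713 0.2470]
AᵀP(A−BK) = [2.6328 -0.1896; -0.1896 0.3057]
P' = Q + AᵀP(A−BK) = [13.8828 1.3104; 1.3104 0.5557]
tr(P') = 14.4386

-0.9426 0.5060


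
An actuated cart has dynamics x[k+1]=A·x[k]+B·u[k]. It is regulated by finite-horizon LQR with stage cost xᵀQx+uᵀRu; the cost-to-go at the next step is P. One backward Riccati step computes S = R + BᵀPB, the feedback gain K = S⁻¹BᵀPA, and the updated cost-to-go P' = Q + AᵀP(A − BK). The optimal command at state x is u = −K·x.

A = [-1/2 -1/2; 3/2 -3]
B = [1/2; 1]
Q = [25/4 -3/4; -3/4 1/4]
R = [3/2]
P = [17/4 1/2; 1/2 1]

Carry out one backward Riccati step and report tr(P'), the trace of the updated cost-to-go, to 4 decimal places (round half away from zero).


14.2385

BᵀP = [2.6250 1.2500]
S = R + BᵀPB = [3/2] + [2.5625] = [4.0625]
BᵀPA = [0.5625 -5.0625]
K = S⁻¹·BᵀPA = [0.1385 -1.2462]
A−BK = [-0.5692 0.1231; 1.3615 -1.7538]
AᵀP(A−BK) = [2.4846 -2.3615; -2.3615 5.2538]
P' = Q + AᵀP(A−BK) = [8.7346 -3.1115; -3.1115 5.5038]
tr(P') = 14.2385


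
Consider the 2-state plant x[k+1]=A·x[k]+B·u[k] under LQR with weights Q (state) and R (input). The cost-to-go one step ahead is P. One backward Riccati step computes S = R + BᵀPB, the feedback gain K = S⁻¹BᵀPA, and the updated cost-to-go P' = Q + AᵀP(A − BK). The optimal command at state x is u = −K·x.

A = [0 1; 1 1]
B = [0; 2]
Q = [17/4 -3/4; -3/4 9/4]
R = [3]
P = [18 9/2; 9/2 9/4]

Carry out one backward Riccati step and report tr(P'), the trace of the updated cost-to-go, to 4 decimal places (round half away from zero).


BᵀP = [9.0000 4.5000]
S = R + BᵀPB = [3] + [9.0000] = [12.0000]
BᵀPA = [4.5000 13.5000]
K = S⁻¹·BᵀPA = [0.3750 1.1250]
A−BK = [0.0000 1.0000; 0.2500 -1.2500]
AᵀP(A−BK) = [0.5625 1.6875; 1.6875 14.0625]
P' = Q + AᵀP(A−BK) = [4.8125 0.9375; 0.9375 16.3125]
tr(P') = 21.1250

21.1250


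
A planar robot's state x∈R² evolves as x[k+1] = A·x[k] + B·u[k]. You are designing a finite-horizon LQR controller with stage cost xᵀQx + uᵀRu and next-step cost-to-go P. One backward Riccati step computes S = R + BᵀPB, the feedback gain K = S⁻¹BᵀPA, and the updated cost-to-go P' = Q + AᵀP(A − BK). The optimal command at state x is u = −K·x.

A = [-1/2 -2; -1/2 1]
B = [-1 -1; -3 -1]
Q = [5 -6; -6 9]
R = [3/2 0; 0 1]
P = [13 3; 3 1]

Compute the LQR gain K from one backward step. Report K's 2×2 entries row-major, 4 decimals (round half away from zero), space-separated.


0.1600 0.1600 0.2629 1.1200

BᵀP = [-22.0000 -6.0000; -16.0000 -4.0000]
S = R + BᵀPB = [3/2 0; 0 1] + [40.0000 28.0000; 28.0000 20.0000] = [41.5000 28.0000; 28.0000 21.0000]
BᵀPA = [14.0000 38.0000; 10.0000 28.0000]
K = S⁻¹·BᵀPA = [0.1600 0.1600; 0.2629 1.1200]
A−BK = [-0.0771 -0.7200; 0.2429 2.6000]
AᵀP(A−BK) = [0.1314 0.5600; 0.5600 3.5600]
P' = Q + AᵀP(A−BK) = [5.1314 -5.4400; -5.4400 12.5600]
tr(P') = 17.6914


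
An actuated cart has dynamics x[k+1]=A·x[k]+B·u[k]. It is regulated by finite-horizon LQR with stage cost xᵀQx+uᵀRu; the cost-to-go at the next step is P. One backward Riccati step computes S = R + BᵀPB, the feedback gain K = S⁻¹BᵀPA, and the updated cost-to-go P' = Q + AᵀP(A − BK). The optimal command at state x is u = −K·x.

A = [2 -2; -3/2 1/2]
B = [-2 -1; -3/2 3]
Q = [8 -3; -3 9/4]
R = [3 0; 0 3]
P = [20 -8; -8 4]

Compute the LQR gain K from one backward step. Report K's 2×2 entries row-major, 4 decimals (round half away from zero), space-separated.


BᵀP = [-28.0000 10.0000; -44.0000 20.0000]
S = R + BᵀPB = [3 0; 0 3] + [41.0000 58.0000; 58.0000 104.0000] = [44.0000 58.0000; 58.0000 107.0000]
BᵀPA = [-71.0000 61.0000; -118.0000 98.0000]
K = S⁻¹·BᵀPA = [-0.5603 0.6272; -0.7991 0.5759]
A−BK = [0.0804 -0.1696; 0.0569 -0.2868]
AᵀP(A−BK) = [2.9263 -2.5112; -2.5112 2.3013]
P' = Q + AᵀP(A−BK) = [10.9263 -5.5112; -5.5112 4.5513]
tr(P') = 15.4777

-0.5603 0.6272 -0.7991 0.5759


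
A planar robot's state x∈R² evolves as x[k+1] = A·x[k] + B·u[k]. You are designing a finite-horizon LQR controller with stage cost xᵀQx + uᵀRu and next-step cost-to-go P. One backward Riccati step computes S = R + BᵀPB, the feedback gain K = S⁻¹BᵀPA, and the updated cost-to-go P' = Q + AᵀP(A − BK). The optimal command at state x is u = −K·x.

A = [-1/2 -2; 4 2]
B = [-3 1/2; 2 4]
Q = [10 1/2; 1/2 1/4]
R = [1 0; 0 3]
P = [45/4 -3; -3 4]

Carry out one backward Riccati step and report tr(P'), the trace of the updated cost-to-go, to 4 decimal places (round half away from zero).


BᵀP = [-39.7500 17.0000; -6.3750 14.5000]
S = R + BᵀPB = [1 0; 0 3] + [153.2500 48.1250; 48.1250 54.8125] = [154.2500 48.1250; 48.1250 57.8125]
BᵀPA = [87.8750 113.5000; 61.1875 41.7500]
K = S⁻¹·BᵀPA = [0.3235 0.6896; 0.7891 0.1481]
A−BK = [0.0760 -0.0052; 0.1967 0.0283]
AᵀP(A−BK) = [2.1026 0.5882; 0.5882 0.5458]
P' = Q + AᵀP(A−BK) = [12.1026 1.0882; 1.0882 0.7958]
tr(P') = 12.8984

12.8984


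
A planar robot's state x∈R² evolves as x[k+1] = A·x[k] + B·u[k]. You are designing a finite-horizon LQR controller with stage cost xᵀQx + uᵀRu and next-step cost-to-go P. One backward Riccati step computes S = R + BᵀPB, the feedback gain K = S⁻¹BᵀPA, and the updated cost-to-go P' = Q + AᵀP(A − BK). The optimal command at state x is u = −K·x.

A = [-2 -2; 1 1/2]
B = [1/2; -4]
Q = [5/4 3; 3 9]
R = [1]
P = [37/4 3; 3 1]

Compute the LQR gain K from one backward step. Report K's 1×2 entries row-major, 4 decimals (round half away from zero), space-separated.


1.6752 1.8462

BᵀP = [-7.3750 -2.5000]
S = R + BᵀPB = [1] + [6.3125] = [7.3125]
BᵀPA = [12.2500 13.5000]
K = S⁻¹·BᵀPA = [1.6752 1.8462]
A−BK = [-2.8376 -2.9231; 7.7009 7.8846]
AᵀP(A−BK) = [5.4786 5.8846; 5.8846 6.3269]
P' = Q + AᵀP(A−BK) = [6.7286 8.8846; 8.8846 15.3269]
tr(P') = 22.0556


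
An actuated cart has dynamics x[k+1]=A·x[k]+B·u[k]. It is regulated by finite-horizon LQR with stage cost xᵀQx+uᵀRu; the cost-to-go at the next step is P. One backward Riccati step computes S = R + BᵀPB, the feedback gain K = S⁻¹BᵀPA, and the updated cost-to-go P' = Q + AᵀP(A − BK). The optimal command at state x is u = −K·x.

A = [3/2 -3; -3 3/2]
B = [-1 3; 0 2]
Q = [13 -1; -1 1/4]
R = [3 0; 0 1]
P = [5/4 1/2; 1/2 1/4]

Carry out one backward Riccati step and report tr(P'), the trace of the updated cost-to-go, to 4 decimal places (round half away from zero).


BᵀP = [-1.2500 -0.5000; 4.7500 2.0000]
S = R + BᵀPB = [3 0; 0 1] + [1.2500 -4.7500; -4.7500 18.2500] = [4.2500 -4.7500; -4.7500 19.2500]
BᵀPA = [-0.3750 3.0000; 1.1250 -11.2500]
K = S⁻¹·BᵀPA = [-0.0316 0.0728; 0.0506 -0.5665]
A−BK = [1.3165 -1.2278; -3.1013 2.6329]
AᵀP(A−BK) = [0.4937 -0.4604; -0.4604 0.7215]
P' = Q + AᵀP(A−BK) = [13.4937 -1.4604; -1.4604 0.9715]
tr(P') = 14.4652

14.4652


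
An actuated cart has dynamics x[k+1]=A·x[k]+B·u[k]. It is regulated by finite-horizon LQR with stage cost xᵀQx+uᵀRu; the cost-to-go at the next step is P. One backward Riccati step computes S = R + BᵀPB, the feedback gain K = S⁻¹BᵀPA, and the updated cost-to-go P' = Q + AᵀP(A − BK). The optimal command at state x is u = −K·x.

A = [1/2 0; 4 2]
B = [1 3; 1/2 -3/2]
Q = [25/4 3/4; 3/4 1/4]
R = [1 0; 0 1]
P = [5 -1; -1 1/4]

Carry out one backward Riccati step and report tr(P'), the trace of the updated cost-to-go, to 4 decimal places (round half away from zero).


7.4116

BᵀP = [4.5000 -0.8750; 16.5000 -3.3750]
S = R + BᵀPB = [1 0; 0 1] + [4.0625 14.8125; 14.8125 54.5625] = [5.0625 14.8125; 14.8125 55.5625]
BᵀPA = [-1.2500 -1.7500; -5.2500 -6.7500]
K = S⁻¹·BᵀPA = [0.1343 0.0444; -0.1303 -0.1333]
A−BK = [0.7566 0.3556; 3.7374 1.7778]
AᵀP(A−BK) = [0.7338 0.3556; 0.3556 0.1778]
P' = Q + AᵀP(A−BK) = [6.9838 1.1056; 1.1056 0.4278]
tr(P') = 7.4116


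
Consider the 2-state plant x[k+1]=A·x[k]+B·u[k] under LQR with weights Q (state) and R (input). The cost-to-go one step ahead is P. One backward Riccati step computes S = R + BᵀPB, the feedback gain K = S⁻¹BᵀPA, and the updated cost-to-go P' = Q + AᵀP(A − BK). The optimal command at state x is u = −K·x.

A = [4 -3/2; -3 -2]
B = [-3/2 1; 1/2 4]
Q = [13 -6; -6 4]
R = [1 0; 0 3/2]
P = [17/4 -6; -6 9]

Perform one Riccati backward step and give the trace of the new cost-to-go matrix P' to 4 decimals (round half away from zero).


BᵀP = [-9.3750 13.5000; -19.7500 30.0000]
S = R + BᵀPB = [1 0; 0 3/2] + [20.8125 44.6250; 44.6250 100.2500] = [21.8125 44.6250; 44.6250 101.7500]
BᵀPA = [-78.0000 -12.9375; -169.0000 -30.3750]
K = S⁻¹·BᵀPA = [-1.7317 0.1714; -0.9015 -0.3737]
A−BK = [2.3040 -0.8691; 1.4717 -0.5909]
AᵀP(A−BK) = [5.5819 -0.2855; -0.2855 0.4289]
P' = Q + AᵀP(A−BK) = [18.5819 -6.2855; -6.2855 4.4289]
tr(P') = 23.0108

23.0108


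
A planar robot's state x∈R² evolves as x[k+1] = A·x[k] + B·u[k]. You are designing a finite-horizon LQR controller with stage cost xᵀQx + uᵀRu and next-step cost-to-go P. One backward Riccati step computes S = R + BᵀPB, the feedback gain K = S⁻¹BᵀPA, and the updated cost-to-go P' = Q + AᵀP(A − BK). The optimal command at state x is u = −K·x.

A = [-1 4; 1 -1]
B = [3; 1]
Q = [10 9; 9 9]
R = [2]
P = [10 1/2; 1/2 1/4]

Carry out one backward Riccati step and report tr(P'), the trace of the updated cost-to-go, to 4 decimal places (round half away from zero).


BᵀP = [30.5000 1.7500]
S = R + BᵀPB = [2] + [93.2500] = [95.2500]
BᵀPA = [-28.7500 120.2500]
K = S⁻¹·BᵀPA = [-0.3018 1.2625]
A−BK = [-0.0945 0.2126; 1.3018 -2.2625]
AᵀP(A−BK) = [0.5722 -1.4541; -1.4541 4.4383]
P' = Q + AᵀP(A−BK) = [10.5722 7.5459; 7.5459 13.4383]
tr(P') = 24.0105

24.0105


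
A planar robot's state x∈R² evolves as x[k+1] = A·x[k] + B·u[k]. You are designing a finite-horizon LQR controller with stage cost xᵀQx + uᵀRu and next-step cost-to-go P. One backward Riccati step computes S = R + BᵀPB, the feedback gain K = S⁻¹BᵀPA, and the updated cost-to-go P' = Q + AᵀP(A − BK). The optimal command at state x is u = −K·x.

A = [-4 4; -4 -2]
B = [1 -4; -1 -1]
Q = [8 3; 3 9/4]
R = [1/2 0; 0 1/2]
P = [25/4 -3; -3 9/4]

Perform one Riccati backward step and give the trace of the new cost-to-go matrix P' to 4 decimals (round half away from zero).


BᵀP = [9.2500 -5.2500; -22.0000 9.7500]
S = R + BᵀPB = [1/2 0; 0 1/2] + [14.5000 -31.7500; -31.7500 78.2500] = [15.0000 -31.7500; -31.7500 78.7500]
BᵀPA = [-16.0000 47.5000; 49.0000 -107.5000]
K = S⁻¹·BᵀPA = [1.7077 1.8910; 1.3107 -0.6027]
A−BK = [-0.4648 -0.3017; -0.9816 -0.7117]
AᵀP(A−BK) = [3.0978 1.7871; 1.7871 2.3898]
P' = Q + AᵀP(A−BK) = [11.0978 4.7871; 4.7871 4.6398]
tr(P') = 15.7375

15.7375


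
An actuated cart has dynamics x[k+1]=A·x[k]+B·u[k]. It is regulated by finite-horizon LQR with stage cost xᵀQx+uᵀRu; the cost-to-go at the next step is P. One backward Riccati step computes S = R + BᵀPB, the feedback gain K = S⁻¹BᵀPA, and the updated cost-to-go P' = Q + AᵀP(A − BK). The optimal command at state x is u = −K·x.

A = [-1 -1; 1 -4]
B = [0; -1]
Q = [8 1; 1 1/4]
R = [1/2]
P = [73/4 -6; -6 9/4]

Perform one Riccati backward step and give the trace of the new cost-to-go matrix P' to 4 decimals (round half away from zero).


BᵀP = [6.0000 -2.2500]
S = R + BᵀPB = [1/2] + [2.2500] = [2.7500]
BᵀPA = [-8.2500 3.0000]
K = S⁻¹·BᵀPA = [-3.0000 1.0909]
A−BK = [-1.0000 -1.0000; -2.0000 -2.9091]
AᵀP(A−BK) = [7.7500 0.2500; 0.2500 2.9773]
P' = Q + AᵀP(A−BK) = [15.7500 1.2500; 1.2500 3.2273]
tr(P') = 18.9773

18.9773


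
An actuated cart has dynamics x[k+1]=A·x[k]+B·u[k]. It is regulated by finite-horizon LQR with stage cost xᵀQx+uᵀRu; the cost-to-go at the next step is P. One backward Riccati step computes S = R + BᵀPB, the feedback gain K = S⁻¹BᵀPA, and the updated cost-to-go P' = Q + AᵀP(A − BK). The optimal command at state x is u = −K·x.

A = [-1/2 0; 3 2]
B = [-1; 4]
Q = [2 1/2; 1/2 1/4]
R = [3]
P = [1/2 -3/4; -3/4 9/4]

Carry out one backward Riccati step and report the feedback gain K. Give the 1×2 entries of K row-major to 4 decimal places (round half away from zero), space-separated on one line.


BᵀP = [-3.5000 9.7500]
S = R + BᵀPB = [3] + [42.5000] = [45.5000]
BᵀPA = [31.0000 19.5000]
K = S⁻¹·BᵀPA = [0.6813 0.4286]
A−BK = [0.1813 0.4286; 0.2747 0.2857]
AᵀP(A−BK) = [1.5041 0.9643; 0.9643 0.6429]
P' = Q + AᵀP(A−BK) = [3.5041 1.4643; 1.4643 0.8929]
tr(P') = 4.3970

0.6813 0.4286


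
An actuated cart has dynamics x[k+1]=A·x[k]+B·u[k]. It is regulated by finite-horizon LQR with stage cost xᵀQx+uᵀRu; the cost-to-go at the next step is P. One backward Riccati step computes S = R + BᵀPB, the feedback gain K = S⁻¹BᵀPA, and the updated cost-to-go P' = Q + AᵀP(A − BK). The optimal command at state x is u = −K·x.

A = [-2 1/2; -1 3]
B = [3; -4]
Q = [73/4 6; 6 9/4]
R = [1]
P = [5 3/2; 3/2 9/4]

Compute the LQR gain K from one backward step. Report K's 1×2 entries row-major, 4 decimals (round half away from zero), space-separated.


-0.2935 -0.1957

BᵀP = [9.0000 -4.5000]
S = R + BᵀPB = [1] + [45.0000] = [46.0000]
BᵀPA = [-13.5000 -9.0000]
K = S⁻¹·BᵀPA = [-0.2935 -0.1957]
A−BK = [-1.1196 1.0870; -2.1739 2.2174]
AᵀP(A−BK) = [24.2880 -24.1413; -24.1413 24.2391]
P' = Q + AᵀP(A−BK) = [42.5380 -18.1413; -18.1413 26.4891]
tr(P') = 69.0272


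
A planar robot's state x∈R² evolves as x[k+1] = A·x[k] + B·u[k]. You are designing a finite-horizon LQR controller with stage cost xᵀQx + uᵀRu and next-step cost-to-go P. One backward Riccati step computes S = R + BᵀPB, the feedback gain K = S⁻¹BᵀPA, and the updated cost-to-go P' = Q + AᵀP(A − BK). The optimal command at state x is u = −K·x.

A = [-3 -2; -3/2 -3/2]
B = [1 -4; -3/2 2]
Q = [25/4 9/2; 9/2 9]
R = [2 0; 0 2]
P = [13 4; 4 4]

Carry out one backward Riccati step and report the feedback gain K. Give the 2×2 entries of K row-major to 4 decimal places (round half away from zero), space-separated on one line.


BᵀP = [7.0000 -2.0000; -44.0000 -8.0000]
S = R + BᵀPB = [2 0; 0 2] + [10.0000 -32.0000; -32.0000 160.0000] = [12.0000 -32.0000; -32.0000 162.0000]
BᵀPA = [-18.0000 -11.0000; 144.0000 100.0000]
K = S⁻¹·BᵀPA = [1.8391 1.5413; 1.2522 0.9217]
A−BK = [0.1696 0.1457; -1.2457 -1.0315]
AᵀP(A−BK) = [14.7913 12.0130; 12.0130 9.7804]
P' = Q + AᵀP(A−BK) = [21.0413 16.5130; 16.5130 18.7804]
tr(P') = 39.8217

1.8391 1.5413 1.2522 0.9217


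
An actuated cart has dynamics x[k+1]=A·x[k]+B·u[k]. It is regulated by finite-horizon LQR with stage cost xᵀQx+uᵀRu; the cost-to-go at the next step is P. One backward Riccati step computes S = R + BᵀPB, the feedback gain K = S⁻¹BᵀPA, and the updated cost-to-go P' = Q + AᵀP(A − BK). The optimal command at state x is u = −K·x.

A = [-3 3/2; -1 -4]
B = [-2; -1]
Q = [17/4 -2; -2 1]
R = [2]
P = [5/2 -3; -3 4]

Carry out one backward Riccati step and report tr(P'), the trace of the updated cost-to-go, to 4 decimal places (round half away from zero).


BᵀP = [-2.0000 2.0000]
S = R + BᵀPB = [2] + [2.0000] = [4.0000]
BᵀPA = [4.0000 -11.0000]
K = S⁻¹·BᵀPA = [1.0000 -2.7500]
A−BK = [-1.0000 -4.0000; 0.0000 -6.7500]
AᵀP(A−BK) = [4.5000 -15.7500; -15.7500 75.3750]
P' = Q + AᵀP(A−BK) = [8.7500 -17.7500; -17.7500 76.3750]
tr(P') = 85.1250

85.1250


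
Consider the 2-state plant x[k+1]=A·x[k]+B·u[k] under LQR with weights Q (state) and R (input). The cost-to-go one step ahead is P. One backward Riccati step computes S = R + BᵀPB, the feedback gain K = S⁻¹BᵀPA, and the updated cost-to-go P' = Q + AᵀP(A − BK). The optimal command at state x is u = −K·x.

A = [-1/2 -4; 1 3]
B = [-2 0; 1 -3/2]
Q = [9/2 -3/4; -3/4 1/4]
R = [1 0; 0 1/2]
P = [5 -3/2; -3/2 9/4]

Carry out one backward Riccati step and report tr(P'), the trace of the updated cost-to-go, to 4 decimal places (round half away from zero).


8.9989

BᵀP = [-11.5000 5.2500; 2.2500 -3.3750]
S = R + BᵀPB = [1 0; 0 1/2] + [28.2500 -7.8750; -7.8750 5.0625] = [29.2500 -7.8750; -7.8750 5.5625]
BᵀPA = [11.0000 61.7500; -4.5000 -19.1250]
K = S⁻¹·BᵀPA = [0.2557 1.9156; -0.4469 -0.7263]
A−BK = [0.0115 -0.1688; 0.0739 -0.0050]
AᵀP(A−BK) = [0.1757 0.6605; 0.6605 4.0732]
P' = Q + AᵀP(A−BK) = [4.6757 -0.0895; -0.0895 4.3232]
tr(P') = 8.9989


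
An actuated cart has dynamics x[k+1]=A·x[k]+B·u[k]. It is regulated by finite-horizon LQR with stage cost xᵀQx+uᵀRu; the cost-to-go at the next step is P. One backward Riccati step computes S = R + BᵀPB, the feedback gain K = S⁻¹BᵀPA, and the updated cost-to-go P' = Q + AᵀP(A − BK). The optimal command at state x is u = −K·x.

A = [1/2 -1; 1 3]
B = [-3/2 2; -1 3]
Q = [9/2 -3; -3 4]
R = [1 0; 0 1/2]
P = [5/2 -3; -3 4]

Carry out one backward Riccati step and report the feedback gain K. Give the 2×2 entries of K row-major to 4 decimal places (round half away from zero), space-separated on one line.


0.0769 1.3846 0.3810 2.0952

BᵀP = [-0.7500 0.5000; -4.0000 6.0000]
S = R + BᵀPB = [1 0; 0 1/2] + [0.6250 0.0000; 0.0000 10.0000] = [1.6250 0.0000; 0.0000 10.5000]
BᵀPA = [0.1250 2.2500; 4.0000 22.0000]
K = S⁻¹·BᵀPA = [0.0769 1.3846; 0.3810 2.0952]
A−BK = [-0.1465 -3.1136; -0.0659 -1.9011]
AᵀP(A−BK) = [0.0916 0.6960; 0.6960 7.2894]
P' = Q + AᵀP(A−BK) = [4.5916 -2.3040; -2.3040 11.2894]
tr(P') = 15.8810


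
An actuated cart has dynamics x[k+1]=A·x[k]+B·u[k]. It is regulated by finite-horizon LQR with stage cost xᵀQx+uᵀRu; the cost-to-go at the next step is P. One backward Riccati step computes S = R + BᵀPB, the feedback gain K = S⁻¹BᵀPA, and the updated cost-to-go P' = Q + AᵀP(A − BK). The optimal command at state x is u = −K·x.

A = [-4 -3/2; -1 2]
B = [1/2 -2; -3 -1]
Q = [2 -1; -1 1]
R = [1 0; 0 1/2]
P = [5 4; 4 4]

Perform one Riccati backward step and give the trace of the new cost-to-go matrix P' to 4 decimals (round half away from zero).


BᵀP = [-9.5000 -10.0000; -14.0000 -12.0000]
S = R + BᵀPB = [1 0; 0 1/2] + [25.2500 29.0000; 29.0000 40.0000] = [26.2500 29.0000; 29.0000 40.5000]
BᵀPA = [48.0000 -5.7500; 68.0000 -3.0000]
K = S⁻¹·BᵀPA = [-0.1261 -0.6567; 1.7693 0.3962]
A−BK = [-0.3984 -0.3793; 0.3911 0.4260]
AᵀP(A−BK) = [1.7400 0.5830; 0.5830 0.6624]
P' = Q + AᵀP(A−BK) = [3.7400 -0.4170; -0.4170 1.6624]
tr(P') = 5.4024

5.4024


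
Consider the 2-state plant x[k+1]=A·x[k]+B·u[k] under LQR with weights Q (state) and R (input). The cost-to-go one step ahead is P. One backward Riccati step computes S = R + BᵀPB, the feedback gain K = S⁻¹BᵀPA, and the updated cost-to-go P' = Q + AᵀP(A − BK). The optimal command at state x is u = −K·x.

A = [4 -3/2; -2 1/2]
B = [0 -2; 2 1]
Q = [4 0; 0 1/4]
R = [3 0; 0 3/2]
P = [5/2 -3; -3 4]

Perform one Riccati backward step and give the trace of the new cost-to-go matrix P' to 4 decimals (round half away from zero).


BᵀP = [-6.0000 8.0000; -8.0000 10.0000]
S = R + BᵀPB = [3 0; 0 3/2] + [16.0000 20.0000; 20.0000 26.0000] = [19.0000 20.0000; 20.0000 27.5000]
BᵀPA = [-40.0000 13.0000; -52.0000 17.0000]
K = S⁻¹·BᵀPA = [-0.4898 0.1429; -1.5347 0.5143]
A−BK = [0.9306 -0.4714; 0.5143 -0.3000]
AᵀP(A−BK) = [4.6041 -1.5429; -1.5429 0.5250]
P' = Q + AᵀP(A−BK) = [8.6041 -1.5429; -1.5429 0.7750]
tr(P') = 9.3791

9.3791


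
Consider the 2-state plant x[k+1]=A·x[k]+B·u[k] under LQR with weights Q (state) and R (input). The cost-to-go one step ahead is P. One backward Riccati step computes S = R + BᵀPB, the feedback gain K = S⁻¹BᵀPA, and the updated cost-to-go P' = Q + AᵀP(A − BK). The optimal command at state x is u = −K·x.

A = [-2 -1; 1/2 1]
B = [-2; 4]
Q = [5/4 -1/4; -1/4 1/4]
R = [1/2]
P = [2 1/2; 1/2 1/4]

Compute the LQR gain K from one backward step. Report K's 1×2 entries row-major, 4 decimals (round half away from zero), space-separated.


BᵀP = [-2.0000 0.0000]
S = R + BᵀPB = [1/2] + [4.0000] = [4.5000]
BᵀPA = [4.0000 2.0000]
K = S⁻¹·BᵀPA = [0.8889 0.4444]
A−BK = [-0.2222 -0.1111; -3.0556 -0.7778]
AᵀP(A−BK) = [3.5069 1.0972; 1.0972 0.3611]
P' = Q + AᵀP(A−BK) = [4.7569 0.8472; 0.8472 0.6111]
tr(P') = 5.3681

0.8889 0.4444


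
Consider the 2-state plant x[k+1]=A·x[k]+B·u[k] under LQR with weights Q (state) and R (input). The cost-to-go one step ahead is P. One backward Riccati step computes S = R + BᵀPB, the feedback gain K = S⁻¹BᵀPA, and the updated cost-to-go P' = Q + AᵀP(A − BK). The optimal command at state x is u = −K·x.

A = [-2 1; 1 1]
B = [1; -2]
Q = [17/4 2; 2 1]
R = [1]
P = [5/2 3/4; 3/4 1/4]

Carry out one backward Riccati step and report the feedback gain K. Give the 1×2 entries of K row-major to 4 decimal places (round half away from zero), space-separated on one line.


BᵀP = [1.0000 0.2500]
S = R + BᵀPB = [1] + [0.5000] = [1.5000]
BᵀPA = [-1.7500 1.2500]
K = S⁻¹·BᵀPA = [-1.1667 0.8333]
A−BK = [-0.8333 0.1667; -1.3333 2.6667]
AᵀP(A−BK) = [5.2083 -4.0417; -4.0417 3.2083]
P' = Q + AᵀP(A−BK) = [9.4583 -2.0417; -2.0417 4.2083]
tr(P') = 13.6667

-1.1667 0.8333


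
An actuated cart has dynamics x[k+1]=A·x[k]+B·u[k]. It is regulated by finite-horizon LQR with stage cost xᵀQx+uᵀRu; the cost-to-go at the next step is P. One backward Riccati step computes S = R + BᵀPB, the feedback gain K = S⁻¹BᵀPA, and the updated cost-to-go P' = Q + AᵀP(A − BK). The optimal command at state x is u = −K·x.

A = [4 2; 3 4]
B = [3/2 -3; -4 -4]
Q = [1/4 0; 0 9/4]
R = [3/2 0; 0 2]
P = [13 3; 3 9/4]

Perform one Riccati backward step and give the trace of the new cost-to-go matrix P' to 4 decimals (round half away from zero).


BᵀP = [7.5000 -4.5000; -51.0000 -18.0000]
S = R + BᵀPB = [3/2 0; 0 2] + [29.2500 -4.5000; -4.5000 225.0000] = [30.7500 -4.5000; -4.5000 227.0000]
BᵀPA = [16.5000 -3.0000; -258.0000 -174.0000]
K = S⁻¹·BᵀPA = [0.3713 -0.2103; -1.1292 -0.7707]
A−BK = [0.0554 0.0034; -0.0315 0.0759]
AᵀP(A−BK) = [2.7887 1.6328; 1.6328 1.2690]
P' = Q + AᵀP(A−BK) = [3.0387 1.6328; 1.6328 3.5190]
tr(P') = 6.5577

6.5577


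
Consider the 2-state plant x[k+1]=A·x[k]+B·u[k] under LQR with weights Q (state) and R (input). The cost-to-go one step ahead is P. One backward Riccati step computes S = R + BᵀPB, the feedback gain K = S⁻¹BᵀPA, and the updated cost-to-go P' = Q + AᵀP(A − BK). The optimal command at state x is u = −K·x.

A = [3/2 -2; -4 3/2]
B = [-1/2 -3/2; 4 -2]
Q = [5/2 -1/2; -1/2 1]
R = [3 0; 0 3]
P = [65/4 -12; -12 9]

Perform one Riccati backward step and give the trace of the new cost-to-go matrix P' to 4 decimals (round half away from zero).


BᵀP = [-56.1250 42.0000; -0.3750 0.0000]
S = R + BᵀPB = [3 0; 0 3] + [196.0625 0.1875; 0.1875 0.5625] = [199.0625 0.1875; 0.1875 3.5625]
BᵀPA = [-252.1875 175.2500; -0.5625 0.7500]
K = S⁻¹·BᵀPA = [-1.2668 0.8802; -0.0912 0.1642]
A−BK = [0.7298 -1.3136; 0.8847 -1.6925]
AᵀP(A−BK) = [5.0426 -3.6766; -3.6766 2.8679]
P' = Q + AᵀP(A−BK) = [7.5426 -4.1766; -4.1766 3.8679]
tr(P') = 11.4105

11.4105


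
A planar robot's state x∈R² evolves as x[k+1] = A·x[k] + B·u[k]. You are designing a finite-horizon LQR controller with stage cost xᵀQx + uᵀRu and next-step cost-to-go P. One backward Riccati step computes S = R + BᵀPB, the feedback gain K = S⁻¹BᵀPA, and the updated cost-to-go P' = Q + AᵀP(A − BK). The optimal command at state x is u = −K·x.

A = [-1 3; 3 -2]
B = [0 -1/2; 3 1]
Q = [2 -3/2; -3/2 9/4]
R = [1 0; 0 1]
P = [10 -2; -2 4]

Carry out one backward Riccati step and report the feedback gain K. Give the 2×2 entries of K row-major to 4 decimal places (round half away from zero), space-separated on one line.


0.5455 0.5217 1.4545 -4.0870

BᵀP = [-6.0000 12.0000; -7.0000 5.0000]
S = R + BᵀPB = [1 0; 0 1] + [36.0000 15.0000; 15.0000 8.5000] = [37.0000 15.0000; 15.0000 9.5000]
BᵀPA = [42.0000 -42.0000; 22.0000 -31.0000]
K = S⁻¹·BᵀPA = [0.5455 0.5217; 1.4545 -4.0870]
A−BK = [-0.2727 0.9565; -0.0909 0.5217]
AᵀP(A−BK) = [3.0909 -8.0000; -8.0000 25.2174]
P' = Q + AᵀP(A−BK) = [5.0909 -9.5000; -9.5000 27.4674]
tr(P') = 32.5583


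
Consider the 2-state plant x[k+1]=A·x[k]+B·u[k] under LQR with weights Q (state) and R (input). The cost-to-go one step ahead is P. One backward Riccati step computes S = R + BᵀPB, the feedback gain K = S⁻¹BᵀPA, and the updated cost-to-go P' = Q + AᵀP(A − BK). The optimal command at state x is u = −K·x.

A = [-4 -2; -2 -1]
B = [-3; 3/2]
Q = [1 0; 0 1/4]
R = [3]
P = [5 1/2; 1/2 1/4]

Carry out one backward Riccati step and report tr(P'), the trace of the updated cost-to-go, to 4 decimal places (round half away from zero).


BᵀP = [-14.2500 -1.1250]
S = R + BᵀPB = [3] + [41.0625] = [44.0625]
BᵀPA = [59.2500 29.6250]
K = S⁻¹·BᵀPA = [1.3447 0.6723]
A−BK = [0.0340 0.0170; -4.0170 -2.0085]
AᵀP(A−BK) = [9.3277 4.6638; 4.6638 2.3319]
P' = Q + AᵀP(A−BK) = [10.3277 4.6638; 4.6638 2.5819]
tr(P') = 12.9096

12.9096


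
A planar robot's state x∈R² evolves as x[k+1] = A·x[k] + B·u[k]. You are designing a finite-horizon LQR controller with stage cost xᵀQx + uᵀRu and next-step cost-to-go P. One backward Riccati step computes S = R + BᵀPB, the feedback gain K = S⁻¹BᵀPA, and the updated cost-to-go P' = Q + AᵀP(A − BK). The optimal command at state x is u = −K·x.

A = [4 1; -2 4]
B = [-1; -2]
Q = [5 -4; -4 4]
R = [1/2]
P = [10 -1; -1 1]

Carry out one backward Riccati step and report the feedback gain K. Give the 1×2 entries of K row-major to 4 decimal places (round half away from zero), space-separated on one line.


BᵀP = [-8.0000 -1.0000]
S = R + BᵀPB = [1/2] + [10.0000] = [10.5000]
BᵀPA = [-30.0000 -12.0000]
K = S⁻¹·BᵀPA = [-2.8571 -1.1429]
A−BK = [1.1429 -0.1429; -7.7143 1.7143]
AᵀP(A−BK) = [94.2857 -16.2857; -16.2857 4.2857]
P' = Q + AᵀP(A−BK) = [99.2857 -20.2857; -20.2857 8.2857]
tr(P') = 107.5714

-2.8571 -1.1429


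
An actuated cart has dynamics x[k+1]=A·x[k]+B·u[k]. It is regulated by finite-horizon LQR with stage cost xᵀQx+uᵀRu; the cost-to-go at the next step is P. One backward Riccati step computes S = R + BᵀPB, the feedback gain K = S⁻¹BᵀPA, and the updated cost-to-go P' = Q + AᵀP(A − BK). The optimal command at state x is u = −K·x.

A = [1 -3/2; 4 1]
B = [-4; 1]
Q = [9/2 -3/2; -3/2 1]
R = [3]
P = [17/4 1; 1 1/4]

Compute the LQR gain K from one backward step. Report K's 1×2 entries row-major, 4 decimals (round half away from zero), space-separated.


-0.4901 0.3202

BᵀP = [-16.0000 -3.7500]
S = R + BᵀPB = [3] + [60.2500] = [63.2500]
BᵀPA = [-31.0000 20.2500]
K = S⁻¹·BᵀPA = [-0.4901 0.3202]
A−BK = [-0.9605 -0.2194; 4.4901 0.6798]
AᵀP(A−BK) = [1.0563 -0.4501; -0.4501 0.3293]
P' = Q + AᵀP(A−BK) = [5.5563 -1.9501; -1.9501 1.3293]
tr(P') = 6.8856


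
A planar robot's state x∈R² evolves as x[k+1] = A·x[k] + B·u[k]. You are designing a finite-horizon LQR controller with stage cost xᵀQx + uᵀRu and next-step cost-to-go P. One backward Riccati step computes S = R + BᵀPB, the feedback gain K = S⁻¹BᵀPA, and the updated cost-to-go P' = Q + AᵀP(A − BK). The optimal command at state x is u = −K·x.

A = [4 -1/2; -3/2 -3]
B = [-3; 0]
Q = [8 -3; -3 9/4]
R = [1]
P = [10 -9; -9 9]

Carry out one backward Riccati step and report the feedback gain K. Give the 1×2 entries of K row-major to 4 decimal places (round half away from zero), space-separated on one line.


-1.7637 -0.7253

BᵀP = [-30.0000 27.0000]
S = R + BᵀPB = [1] + [90.0000] = [91.0000]
BᵀPA = [-160.5000 -66.0000]
K = S⁻¹·BᵀPA = [-1.7637 -0.7253]
A−BK = [-1.2912 -2.6758; -1.5000 -3.0000]
AᵀP(A−BK) = [5.1703 5.3434; 5.3434 8.6319]
P' = Q + AᵀP(A−BK) = [13.1703 2.3434; 2.3434 10.8819]
tr(P') = 24.0522


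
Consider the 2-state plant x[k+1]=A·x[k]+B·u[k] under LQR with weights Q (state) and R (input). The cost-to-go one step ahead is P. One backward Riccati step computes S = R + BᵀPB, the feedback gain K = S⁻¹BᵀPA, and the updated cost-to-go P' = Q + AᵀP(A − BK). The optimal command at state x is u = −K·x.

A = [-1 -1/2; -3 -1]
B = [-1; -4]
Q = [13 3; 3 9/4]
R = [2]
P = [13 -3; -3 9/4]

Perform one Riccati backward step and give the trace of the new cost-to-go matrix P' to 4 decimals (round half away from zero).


18.0648

BᵀP = [-1.0000 -6.0000]
S = R + BᵀPB = [2] + [25.0000] = [27.0000]
BᵀPA = [19.0000 6.5000]
K = S⁻¹·BᵀPA = [0.7037 0.2407]
A−BK = [-0.2963 -0.2593; -0.1852 -0.0370]
AᵀP(A−BK) = [1.8796 1.1759; 1.1759 0.9352]
P' = Q + AᵀP(A−BK) = [14.8796 4.1759; 4.1759 3.1852]
tr(P') = 18.0648


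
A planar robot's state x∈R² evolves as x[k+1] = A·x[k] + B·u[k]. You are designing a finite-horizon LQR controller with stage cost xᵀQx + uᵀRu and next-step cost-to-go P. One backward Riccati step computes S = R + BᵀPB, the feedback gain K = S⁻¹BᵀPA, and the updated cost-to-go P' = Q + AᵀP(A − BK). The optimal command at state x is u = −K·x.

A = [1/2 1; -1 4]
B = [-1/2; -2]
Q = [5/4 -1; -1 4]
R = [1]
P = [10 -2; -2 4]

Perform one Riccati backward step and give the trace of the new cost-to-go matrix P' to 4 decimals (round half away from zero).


14.7661

BᵀP = [-1.0000 -7.0000]
S = R + BᵀPB = [1] + [14.5000] = [15.5000]
BᵀPA = [6.5000 -29.0000]
K = S⁻¹·BᵀPA = [0.4194 -1.8710]
A−BK = [0.7097 0.0645; -0.1613 0.2581]
AᵀP(A−BK) = [5.7742 -0.8387; -0.8387 3.7419]
P' = Q + AᵀP(A−BK) = [7.0242 -1.8387; -1.8387 7.7419]
tr(P') = 14.7661
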